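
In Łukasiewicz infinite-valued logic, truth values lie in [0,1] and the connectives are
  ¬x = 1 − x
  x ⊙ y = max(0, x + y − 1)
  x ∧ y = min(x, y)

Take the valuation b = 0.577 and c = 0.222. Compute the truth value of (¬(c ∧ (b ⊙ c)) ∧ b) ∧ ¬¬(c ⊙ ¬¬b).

0.000

b ⊙ c = max(0, 0.577 + 0.222 − 1) = max(0, -0.201) = 0.000
c ∧ (b ⊙ c) = min(0.222, 0.000) = 0.000
¬(c ∧ (b ⊙ c)) = 1 − 0.000 = 1.000
¬(c ∧ (b ⊙ c)) ∧ b = min(1.000, 0.577) = 0.577
¬b = 1 − 0.577 = 0.423
¬¬b = 1 − 0.423 = 0.577
c ⊙ ¬¬b = max(0, 0.222 + 0.577 − 1) = max(0, -0.201) = 0.000
¬(c ⊙ ¬¬b) = 1 − 0.000 = 1.000
¬¬(c ⊙ ¬¬b) = 1 − 1.000 = 0.000
(¬(c ∧ (b ⊙ c)) ∧ b) ∧ ¬¬(c ⊙ ¬¬b) = min(0.577, 0.000) = 0.000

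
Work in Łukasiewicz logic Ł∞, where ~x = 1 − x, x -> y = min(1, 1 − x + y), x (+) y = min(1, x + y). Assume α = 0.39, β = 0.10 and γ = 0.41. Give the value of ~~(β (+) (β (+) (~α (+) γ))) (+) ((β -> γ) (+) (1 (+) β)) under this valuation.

1.00

~α = 1 − 0.39 = 0.61
~α (+) γ = min(1, 0.61 + 0.41) = min(1, 1.02) = 1.00
β (+) (~α (+) γ) = min(1, 0.10 + 1.00) = min(1, 1.10) = 1.00
β (+) (β (+) (~α (+) γ)) = min(1, 0.10 + 1.00) = min(1, 1.10) = 1.00
~(β (+) (β (+) (~α (+) γ))) = 1 − 1.00 = 0.00
~~(β (+) (β (+) (~α (+) γ))) = 1 − 0.00 = 1.00
β -> γ = min(1, 1 − 0.10 + 0.41) = min(1, 1.31) = 1.00
1 (+) β = min(1, 1.00 + 0.10) = min(1, 1.10) = 1.00
(β -> γ) (+) (1 (+) β) = min(1, 1.00 + 1.00) = min(1, 2.00) = 1.00
~~(β (+) (β (+) (~α (+) γ))) (+) ((β -> γ) (+) (1 (+) β)) = min(1, 1.00 + 1.00) = min(1, 2.00) = 1.00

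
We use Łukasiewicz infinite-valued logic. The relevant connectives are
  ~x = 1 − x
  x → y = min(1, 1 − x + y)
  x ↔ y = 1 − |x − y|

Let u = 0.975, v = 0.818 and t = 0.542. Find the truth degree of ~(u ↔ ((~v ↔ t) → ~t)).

0.157

~v = 1 − 0.818 = 0.182
~v ↔ t = 1 − |0.182 − 0.542| = 1 − 0.360 = 0.640
~t = 1 − 0.542 = 0.458
(~v ↔ t) → ~t = min(1, 1 − 0.640 + 0.458) = min(1, 0.818) = 0.818
u ↔ ((~v ↔ t) → ~t) = 1 − |0.975 − 0.818| = 1 − 0.157 = 0.843
~(u ↔ ((~v ↔ t) → ~t)) = 1 − 0.843 = 0.157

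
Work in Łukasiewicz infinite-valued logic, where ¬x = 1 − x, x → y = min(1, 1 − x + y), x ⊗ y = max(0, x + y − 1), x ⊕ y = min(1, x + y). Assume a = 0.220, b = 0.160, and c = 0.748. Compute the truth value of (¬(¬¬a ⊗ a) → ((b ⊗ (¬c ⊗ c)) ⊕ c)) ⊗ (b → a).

¬a = 1 − 0.220 = 0.780
¬¬a = 1 − 0.780 = 0.220
¬¬a ⊗ a = max(0, 0.220 + 0.220 − 1) = max(0, -0.560) = 0.000
¬(¬¬a ⊗ a) = 1 − 0.000 = 1.000
¬c = 1 − 0.748 = 0.252
¬c ⊗ c = max(0, 0.252 + 0.748 − 1) = max(0, 0.000) = 0.000
b ⊗ (¬c ⊗ c) = max(0, 0.160 + 0.000 − 1) = max(0, -0.840) = 0.000
(b ⊗ (¬c ⊗ c)) ⊕ c = min(1, 0.000 + 0.748) = min(1, 0.748) = 0.748
¬(¬¬a ⊗ a) → ((b ⊗ (¬c ⊗ c)) ⊕ c) = min(1, 1 − 1.000 + 0.748) = min(1, 0.748) = 0.748
b → a = min(1, 1 − 0.160 + 0.220) = min(1, 1.060) = 1.000
(¬(¬¬a ⊗ a) → ((b ⊗ (¬c ⊗ c)) ⊕ c)) ⊗ (b → a) = max(0, 0.748 + 1.000 − 1) = max(0, 0.748) = 0.748

0.748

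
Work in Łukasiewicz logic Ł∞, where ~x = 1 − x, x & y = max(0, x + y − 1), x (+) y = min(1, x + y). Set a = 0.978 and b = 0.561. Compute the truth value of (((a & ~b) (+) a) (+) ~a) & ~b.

0.439

~b = 1 − 0.561 = 0.439
a & ~b = max(0, 0.978 + 0.439 − 1) = max(0, 0.417) = 0.417
(a & ~b) (+) a = min(1, 0.417 + 0.978) = min(1, 1.395) = 1.000
~a = 1 − 0.978 = 0.022
((a & ~b) (+) a) (+) ~a = min(1, 1.000 + 0.022) = min(1, 1.022) = 1.000
(((a & ~b) (+) a) (+) ~a) & ~b = max(0, 1.000 + 0.439 − 1) = max(0, 0.439) = 0.439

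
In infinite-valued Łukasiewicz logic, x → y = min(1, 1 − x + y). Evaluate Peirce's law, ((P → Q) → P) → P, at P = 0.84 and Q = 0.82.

P → Q = min(1, 1 − 0.84 + 0.82) = min(1, 0.98) = 0.98
(P → Q) → P = min(1, 1 − 0.98 + 0.84) = min(1, 0.86) = 0.86
((P → Q) → P) → P = min(1, 1 − 0.86 + 0.84) = min(1, 0.98) = 0.98
(The value 0.98 < 1 shows this instance is not satisfied; not a Ł∞-tautology in general.)

0.98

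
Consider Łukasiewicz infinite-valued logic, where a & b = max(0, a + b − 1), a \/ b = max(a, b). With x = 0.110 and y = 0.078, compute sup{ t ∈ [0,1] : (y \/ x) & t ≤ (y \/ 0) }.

y \/ x = max(0.078, 0.110) = 0.110
So the left factor is y \/ x = 0.110.
y \/ 0 = max(0.078, 0.000) = 0.078
So the right-hand bound is y \/ 0 = 0.078.
The residuum of the Łukasiewicz t-norm gives the supremum: min(1, 1 − 0.110 + 0.078).
1 − 0.110 + 0.078 = 0.968, so t = min(1, 0.968) = 0.968.
Check: 0.110 & 0.968 = max(0, 0.078) = 0.078 ≤ 0.078.

0.968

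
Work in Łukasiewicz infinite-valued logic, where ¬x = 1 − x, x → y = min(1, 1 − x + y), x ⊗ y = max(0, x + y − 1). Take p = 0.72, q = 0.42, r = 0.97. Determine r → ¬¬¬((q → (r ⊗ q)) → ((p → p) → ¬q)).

0.42

r ⊗ q = max(0, 0.97 + 0.42 − 1) = max(0, 0.39) = 0.39
q → (r ⊗ q) = min(1, 1 − 0.42 + 0.39) = min(1, 0.97) = 0.97
p → p = min(1, 1 − 0.72 + 0.72) = min(1, 1.00) = 1.00
¬q = 1 − 0.42 = 0.58
(p → p) → ¬q = min(1, 1 − 1.00 + 0.58) = min(1, 0.58) = 0.58
(q → (r ⊗ q)) → ((p → p) → ¬q) = min(1, 1 − 0.97 + 0.58) = min(1, 0.61) = 0.61
¬((q → (r ⊗ q)) → ((p → p) → ¬q)) = 1 − 0.61 = 0.39
¬¬((q → (r ⊗ q)) → ((p → p) → ¬q)) = 1 − 0.39 = 0.61
¬¬¬((q → (r ⊗ q)) → ((p → p) → ¬q)) = 1 − 0.61 = 0.39
r → ¬¬¬((q → (r ⊗ q)) → ((p → p) → ¬q)) = min(1, 1 − 0.97 + 0.39) = min(1, 0.42) = 0.42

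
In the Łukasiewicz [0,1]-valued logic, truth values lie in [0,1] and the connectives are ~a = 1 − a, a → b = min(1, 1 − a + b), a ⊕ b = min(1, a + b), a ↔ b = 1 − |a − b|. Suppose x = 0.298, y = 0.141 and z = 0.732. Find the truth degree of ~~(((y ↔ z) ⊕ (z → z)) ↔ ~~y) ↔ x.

0.843

y ↔ z = 1 − |0.141 − 0.732| = 1 − 0.591 = 0.409
z → z = min(1, 1 − 0.732 + 0.732) = min(1, 1.000) = 1.000
(y ↔ z) ⊕ (z → z) = min(1, 0.409 + 1.000) = min(1, 1.409) = 1.000
~y = 1 − 0.141 = 0.859
~~y = 1 − 0.859 = 0.141
((y ↔ z) ⊕ (z → z)) ↔ ~~y = 1 − |1.000 − 0.141| = 1 − 0.859 = 0.141
~(((y ↔ z) ⊕ (z → z)) ↔ ~~y) = 1 − 0.141 = 0.859
~~(((y ↔ z) ⊕ (z → z)) ↔ ~~y) = 1 − 0.859 = 0.141
~~(((y ↔ z) ⊕ (z → z)) ↔ ~~y) ↔ x = 1 − |0.141 − 0.298| = 1 − 0.157 = 0.843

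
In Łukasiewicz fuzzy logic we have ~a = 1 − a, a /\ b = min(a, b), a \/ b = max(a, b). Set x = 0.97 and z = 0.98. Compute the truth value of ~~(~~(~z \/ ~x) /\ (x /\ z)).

0.03

~z = 1 − 0.98 = 0.02
~x = 1 − 0.97 = 0.03
~z \/ ~x = max(0.02, 0.03) = 0.03
~(~z \/ ~x) = 1 − 0.03 = 0.97
~~(~z \/ ~x) = 1 − 0.97 = 0.03
x /\ z = min(0.97, 0.98) = 0.97
~~(~z \/ ~x) /\ (x /\ z) = min(0.03, 0.97) = 0.03
~(~~(~z \/ ~x) /\ (x /\ z)) = 1 − 0.03 = 0.97
~~(~~(~z \/ ~x) /\ (x /\ z)) = 1 − 0.97 = 0.03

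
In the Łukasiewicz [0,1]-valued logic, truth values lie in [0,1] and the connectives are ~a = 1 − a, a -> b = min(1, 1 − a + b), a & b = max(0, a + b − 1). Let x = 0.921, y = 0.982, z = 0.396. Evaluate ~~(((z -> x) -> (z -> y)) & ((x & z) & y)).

z -> x = min(1, 1 − 0.396 + 0.921) = min(1, 1.525) = 1.000
z -> y = min(1, 1 − 0.396 + 0.982) = min(1, 1.586) = 1.000
(z -> x) -> (z -> y) = min(1, 1 − 1.000 + 1.000) = min(1, 1.000) = 1.000
x & z = max(0, 0.921 + 0.396 − 1) = max(0, 0.317) = 0.317
(x & z) & y = max(0, 0.317 + 0.982 − 1) = max(0, 0.299) = 0.299
((z -> x) -> (z -> y)) & ((x & z) & y) = max(0, 1.000 + 0.299 − 1) = max(0, 0.299) = 0.299
~(((z -> x) -> (z -> y)) & ((x & z) & y)) = 1 − 0.299 = 0.701
~~(((z -> x) -> (z -> y)) & ((x & z) & y)) = 1 − 0.701 = 0.299

0.299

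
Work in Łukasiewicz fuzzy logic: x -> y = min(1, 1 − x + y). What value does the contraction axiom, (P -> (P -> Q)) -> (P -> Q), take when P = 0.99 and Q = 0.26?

P -> Q = min(1, 1 − 0.99 + 0.26) = min(1, 0.27) = 0.27
P -> (P -> Q) = min(1, 1 − 0.99 + 0.27) = min(1, 0.28) = 0.28
(P -> (P -> Q)) -> (P -> Q) = min(1, 1 − 0.28 + 0.27) = min(1, 0.99) = 0.99
(The value 0.99 < 1 shows this instance is not satisfied; fails in Ł∞ (the t-norm is not idempotent).)

0.99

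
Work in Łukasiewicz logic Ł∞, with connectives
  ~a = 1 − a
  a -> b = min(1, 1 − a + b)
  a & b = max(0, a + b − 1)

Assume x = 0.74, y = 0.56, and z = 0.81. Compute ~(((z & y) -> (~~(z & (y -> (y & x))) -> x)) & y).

0.44

z & y = max(0, 0.81 + 0.56 − 1) = max(0, 0.37) = 0.37
y & x = max(0, 0.56 + 0.74 − 1) = max(0, 0.30) = 0.30
y -> (y & x) = min(1, 1 − 0.56 + 0.30) = min(1, 0.74) = 0.74
z & (y -> (y & x)) = max(0, 0.81 + 0.74 − 1) = max(0, 0.55) = 0.55
~(z & (y -> (y & x))) = 1 − 0.55 = 0.45
~~(z & (y -> (y & x))) = 1 − 0.45 = 0.55
~~(z & (y -> (y & x))) -> x = min(1, 1 − 0.55 + 0.74) = min(1, 1.19) = 1.00
(z & y) -> (~~(z & (y -> (y & x))) -> x) = min(1, 1 − 0.37 + 1.00) = min(1, 1.63) = 1.00
((z & y) -> (~~(z & (y -> (y & x))) -> x)) & y = max(0, 1.00 + 0.56 − 1) = max(0, 0.56) = 0.56
~(((z & y) -> (~~(z & (y -> (y & x))) -> x)) & y) = 1 − 0.56 = 0.44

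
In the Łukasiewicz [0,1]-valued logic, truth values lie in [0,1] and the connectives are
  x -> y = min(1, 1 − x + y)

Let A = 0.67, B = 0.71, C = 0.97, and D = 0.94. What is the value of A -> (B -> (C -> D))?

C -> D = min(1, 1 − 0.97 + 0.94) = min(1, 0.97) = 0.97
B -> (C -> D) = min(1, 1 − 0.71 + 0.97) = min(1, 1.26) = 1.00
A -> (B -> (C -> D)) = min(1, 1 − 0.67 + 1.00) = min(1, 1.33) = 1.00

1.00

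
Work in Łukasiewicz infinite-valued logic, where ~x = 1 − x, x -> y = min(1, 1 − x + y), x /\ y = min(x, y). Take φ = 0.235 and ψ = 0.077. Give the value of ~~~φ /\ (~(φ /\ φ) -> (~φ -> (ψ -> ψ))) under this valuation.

~φ = 1 − 0.235 = 0.765
~~φ = 1 − 0.765 = 0.235
~~~φ = 1 − 0.235 = 0.765
φ /\ φ = min(0.235, 0.235) = 0.235
~(φ /\ φ) = 1 − 0.235 = 0.765
ψ -> ψ = min(1, 1 − 0.077 + 0.077) = min(1, 1.000) = 1.000
~φ -> (ψ -> ψ) = min(1, 1 − 0.765 + 1.000) = min(1, 1.235) = 1.000
~(φ /\ φ) -> (~φ -> (ψ -> ψ)) = min(1, 1 − 0.765 + 1.000) = min(1, 1.235) = 1.000
~~~φ /\ (~(φ /\ φ) -> (~φ -> (ψ -> ψ))) = min(0.765, 1.000) = 0.765

0.765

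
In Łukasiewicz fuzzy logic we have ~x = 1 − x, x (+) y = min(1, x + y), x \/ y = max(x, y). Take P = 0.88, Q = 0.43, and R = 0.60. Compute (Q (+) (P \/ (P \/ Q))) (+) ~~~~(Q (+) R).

P \/ Q = max(0.88, 0.43) = 0.88
P \/ (P \/ Q) = max(0.88, 0.88) = 0.88
Q (+) (P \/ (P \/ Q)) = min(1, 0.43 + 0.88) = min(1, 1.31) = 1.00
Q (+) R = min(1, 0.43 + 0.60) = min(1, 1.03) = 1.00
~(Q (+) R) = 1 − 1.00 = 0.00
~~(Q (+) R) = 1 − 0.00 = 1.00
~~~(Q (+) R) = 1 − 1.00 = 0.00
~~~~(Q (+) R) = 1 − 0.00 = 1.00
(Q (+) (P \/ (P \/ Q))) (+) ~~~~(Q (+) R) = min(1, 1.00 + 1.00) = min(1, 2.00) = 1.00

1.00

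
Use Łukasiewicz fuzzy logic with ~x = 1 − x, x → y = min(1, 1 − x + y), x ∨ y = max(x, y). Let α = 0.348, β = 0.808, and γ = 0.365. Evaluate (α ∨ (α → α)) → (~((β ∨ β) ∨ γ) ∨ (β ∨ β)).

0.808

α → α = min(1, 1 − 0.348 + 0.348) = min(1, 1.000) = 1.000
α ∨ (α → α) = max(0.348, 1.000) = 1.000
β ∨ β = max(0.808, 0.808) = 0.808
(β ∨ β) ∨ γ = max(0.808, 0.365) = 0.808
~((β ∨ β) ∨ γ) = 1 − 0.808 = 0.192
~((β ∨ β) ∨ γ) ∨ (β ∨ β) = max(0.192, 0.808) = 0.808
(α ∨ (α → α)) → (~((β ∨ β) ∨ γ) ∨ (β ∨ β)) = min(1, 1 − 1.000 + 0.808) = min(1, 0.808) = 0.808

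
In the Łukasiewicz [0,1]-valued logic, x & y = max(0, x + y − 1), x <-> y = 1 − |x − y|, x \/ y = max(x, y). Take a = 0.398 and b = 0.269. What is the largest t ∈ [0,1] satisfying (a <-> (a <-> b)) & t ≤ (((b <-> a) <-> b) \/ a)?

0.871

a <-> b = 1 − |0.398 − 0.269| = 1 − 0.129 = 0.871
a <-> (a <-> b) = 1 − |0.398 − 0.871| = 1 − 0.473 = 0.527
So the left factor is a <-> (a <-> b) = 0.527.
b <-> a = 1 − |0.269 − 0.398| = 1 − 0.129 = 0.871
(b <-> a) <-> b = 1 − |0.871 − 0.269| = 1 − 0.602 = 0.398
((b <-> a) <-> b) \/ a = max(0.398, 0.398) = 0.398
So the right-hand bound is ((b <-> a) <-> b) \/ a = 0.398.
The residuum of the Łukasiewicz t-norm gives the supremum: min(1, 1 − 0.527 + 0.398).
1 − 0.527 + 0.398 = 0.871, so t = min(1, 0.871) = 0.871.
Check: 0.527 & 0.871 = max(0, 0.398) = 0.398 ≤ 0.398.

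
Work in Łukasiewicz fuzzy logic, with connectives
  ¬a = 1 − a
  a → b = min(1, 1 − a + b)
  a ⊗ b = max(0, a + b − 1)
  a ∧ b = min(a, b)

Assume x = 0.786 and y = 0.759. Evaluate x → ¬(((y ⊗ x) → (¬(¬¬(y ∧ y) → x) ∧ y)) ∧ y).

y ⊗ x = max(0, 0.759 + 0.786 − 1) = max(0, 0.545) = 0.545
y ∧ y = min(0.759, 0.759) = 0.759
¬(y ∧ y) = 1 − 0.759 = 0.241
¬¬(y ∧ y) = 1 − 0.241 = 0.759
¬¬(y ∧ y) → x = min(1, 1 − 0.759 + 0.786) = min(1, 1.027) = 1.000
¬(¬¬(y ∧ y) → x) = 1 − 1.000 = 0.000
¬(¬¬(y ∧ y) → x) ∧ y = min(0.000, 0.759) = 0.000
(y ⊗ x) → (¬(¬¬(y ∧ y) → x) ∧ y) = min(1, 1 − 0.545 + 0.000) = min(1, 0.455) = 0.455
((y ⊗ x) → (¬(¬¬(y ∧ y) → x) ∧ y)) ∧ y = min(0.455, 0.759) = 0.455
¬(((y ⊗ x) → (¬(¬¬(y ∧ y) → x) ∧ y)) ∧ y) = 1 − 0.455 = 0.545
x → ¬(((y ⊗ x) → (¬(¬¬(y ∧ y) → x) ∧ y)) ∧ y) = min(1, 1 − 0.786 + 0.545) = min(1, 0.759) = 0.759

0.759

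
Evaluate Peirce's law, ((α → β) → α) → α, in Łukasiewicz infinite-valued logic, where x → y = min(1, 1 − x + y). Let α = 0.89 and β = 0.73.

0.89

α → β = min(1, 1 − 0.89 + 0.73) = min(1, 0.84) = 0.84
(α → β) → α = min(1, 1 − 0.84 + 0.89) = min(1, 1.05) = 1.00
((α → β) → α) → α = min(1, 1 − 1.00 + 0.89) = min(1, 0.89) = 0.89
(The value 0.89 < 1 shows this instance is not satisfied; not a Ł∞-tautology in general.)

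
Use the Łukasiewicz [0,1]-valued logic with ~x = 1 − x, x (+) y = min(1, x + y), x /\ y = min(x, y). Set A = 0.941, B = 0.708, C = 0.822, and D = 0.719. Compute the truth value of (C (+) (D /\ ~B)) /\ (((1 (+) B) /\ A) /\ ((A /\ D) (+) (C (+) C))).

0.941

~B = 1 − 0.708 = 0.292
D /\ ~B = min(0.719, 0.292) = 0.292
C (+) (D /\ ~B) = min(1, 0.822 + 0.292) = min(1, 1.114) = 1.000
1 (+) B = min(1, 1.000 + 0.708) = min(1, 1.708) = 1.000
(1 (+) B) /\ A = min(1.000, 0.941) = 0.941
A /\ D = min(0.941, 0.719) = 0.719
C (+) C = min(1, 0.822 + 0.822) = min(1, 1.644) = 1.000
(A /\ D) (+) (C (+) C) = min(1, 0.719 + 1.000) = min(1, 1.719) = 1.000
((1 (+) B) /\ A) /\ ((A /\ D) (+) (C (+) C)) = min(0.941, 1.000) = 0.941
(C (+) (D /\ ~B)) /\ (((1 (+) B) /\ A) /\ ((A /\ D) (+) (C (+) C))) = min(1.000, 0.941) = 0.941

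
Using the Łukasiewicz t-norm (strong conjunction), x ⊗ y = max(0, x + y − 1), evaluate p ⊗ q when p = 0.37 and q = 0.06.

0.00

p ⊗ q = max(0, 0.37 + 0.06 − 1) = max(0, -0.57) = 0.00
For comparison, the Gödel (minimum) t-norm min(x, y) would give 0.06.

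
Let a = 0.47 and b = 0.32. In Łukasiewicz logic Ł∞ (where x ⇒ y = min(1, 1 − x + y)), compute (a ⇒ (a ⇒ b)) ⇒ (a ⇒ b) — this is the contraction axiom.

a ⇒ b = min(1, 1 − 0.47 + 0.32) = min(1, 0.85) = 0.85
a ⇒ (a ⇒ b) = min(1, 1 − 0.47 + 0.85) = min(1, 1.38) = 1.00
(a ⇒ (a ⇒ b)) ⇒ (a ⇒ b) = min(1, 1 − 1.00 + 0.85) = min(1, 0.85) = 0.85
(The value 0.85 < 1 shows this instance is not satisfied; fails in Ł∞ (the t-norm is not idempotent).)

0.85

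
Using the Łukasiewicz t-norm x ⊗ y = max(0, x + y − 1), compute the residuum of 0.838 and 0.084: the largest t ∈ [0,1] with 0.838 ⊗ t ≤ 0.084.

The residuum of the Łukasiewicz t-norm gives the supremum: min(1, 1 − 0.838 + 0.084).
1 − 0.838 + 0.084 = 0.246, so t = min(1, 0.246) = 0.246.
Check: 0.838 ⊗ 0.246 = max(0, 0.084) = 0.084 ≤ 0.084.

0.246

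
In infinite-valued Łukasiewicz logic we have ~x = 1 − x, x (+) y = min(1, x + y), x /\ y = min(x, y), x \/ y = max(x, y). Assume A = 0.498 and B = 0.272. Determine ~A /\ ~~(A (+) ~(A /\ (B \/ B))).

0.502

~A = 1 − 0.498 = 0.502
B \/ B = max(0.272, 0.272) = 0.272
A /\ (B \/ B) = min(0.498, 0.272) = 0.272
~(A /\ (B \/ B)) = 1 − 0.272 = 0.728
A (+) ~(A /\ (B \/ B)) = min(1, 0.498 + 0.728) = min(1, 1.226) = 1.000
~(A (+) ~(A /\ (B \/ B))) = 1 − 1.000 = 0.000
~~(A (+) ~(A /\ (B \/ B))) = 1 − 0.000 = 1.000
~A /\ ~~(A (+) ~(A /\ (B \/ B))) = min(0.502, 1.000) = 0.502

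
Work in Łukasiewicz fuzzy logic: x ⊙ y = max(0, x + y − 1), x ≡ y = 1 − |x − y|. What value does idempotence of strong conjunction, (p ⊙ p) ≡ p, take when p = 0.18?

0.82

p ⊙ p = max(0, 0.18 + 0.18 − 1) = max(0, -0.64) = 0.00
(p ⊙ p) ≡ p = 1 − |0.00 − 0.18| = 1 − 0.18 = 0.82
(The value 0.82 < 1 shows this instance is not satisfied; fails in Ł∞ since a ⊗ a = max(0, 2a−1) ≠ a in general.)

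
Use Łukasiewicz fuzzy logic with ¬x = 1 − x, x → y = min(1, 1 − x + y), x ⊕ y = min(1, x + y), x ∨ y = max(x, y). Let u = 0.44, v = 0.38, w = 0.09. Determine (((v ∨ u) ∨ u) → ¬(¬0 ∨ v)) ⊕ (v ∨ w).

v ∨ u = max(0.38, 0.44) = 0.44
(v ∨ u) ∨ u = max(0.44, 0.44) = 0.44
¬0 = 1 − 0.00 = 1.00
¬0 ∨ v = max(1.00, 0.38) = 1.00
¬(¬0 ∨ v) = 1 − 1.00 = 0.00
((v ∨ u) ∨ u) → ¬(¬0 ∨ v) = min(1, 1 − 0.44 + 0.00) = min(1, 0.56) = 0.56
v ∨ w = max(0.38, 0.09) = 0.38
(((v ∨ u) ∨ u) → ¬(¬0 ∨ v)) ⊕ (v ∨ w) = min(1, 0.56 + 0.38) = min(1, 0.94) = 0.94

0.94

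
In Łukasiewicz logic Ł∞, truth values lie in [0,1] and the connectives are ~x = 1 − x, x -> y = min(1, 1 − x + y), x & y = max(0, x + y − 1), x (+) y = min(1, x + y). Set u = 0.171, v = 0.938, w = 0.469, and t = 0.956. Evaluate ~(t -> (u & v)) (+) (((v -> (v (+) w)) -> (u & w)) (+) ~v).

u & v = max(0, 0.171 + 0.938 − 1) = max(0, 0.109) = 0.109
t -> (u & v) = min(1, 1 − 0.956 + 0.109) = min(1, 0.153) = 0.153
~(t -> (u & v)) = 1 − 0.153 = 0.847
v (+) w = min(1, 0.938 + 0.469) = min(1, 1.407) = 1.000
v -> (v (+) w) = min(1, 1 − 0.938 + 1.000) = min(1, 1.062) = 1.000
u & w = max(0, 0.171 + 0.469 − 1) = max(0, -0.360) = 0.000
(v -> (v (+) w)) -> (u & w) = min(1, 1 − 1.000 + 0.000) = min(1, 0.000) = 0.000
~v = 1 − 0.938 = 0.062
((v -> (v (+) w)) -> (u & w)) (+) ~v = min(1, 0.000 + 0.062) = min(1, 0.062) = 0.062
~(t -> (u & v)) (+) (((v -> (v (+) w)) -> (u & w)) (+) ~v) = min(1, 0.847 + 0.062) = min(1, 0.909) = 0.909

0.909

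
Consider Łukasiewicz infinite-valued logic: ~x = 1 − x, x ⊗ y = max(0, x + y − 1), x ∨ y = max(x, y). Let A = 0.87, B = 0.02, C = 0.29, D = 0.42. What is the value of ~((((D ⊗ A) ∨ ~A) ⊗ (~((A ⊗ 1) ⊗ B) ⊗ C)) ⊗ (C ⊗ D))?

1.00

D ⊗ A = max(0, 0.42 + 0.87 − 1) = max(0, 0.29) = 0.29
~A = 1 − 0.87 = 0.13
(D ⊗ A) ∨ ~A = max(0.29, 0.13) = 0.29
A ⊗ 1 = max(0, 0.87 + 1.00 − 1) = max(0, 0.87) = 0.87
(A ⊗ 1) ⊗ B = max(0, 0.87 + 0.02 − 1) = max(0, -0.11) = 0.00
~((A ⊗ 1) ⊗ B) = 1 − 0.00 = 1.00
~((A ⊗ 1) ⊗ B) ⊗ C = max(0, 1.00 + 0.29 − 1) = max(0, 0.29) = 0.29
((D ⊗ A) ∨ ~A) ⊗ (~((A ⊗ 1) ⊗ B) ⊗ C) = max(0, 0.29 + 0.29 − 1) = max(0, -0.42) = 0.00
C ⊗ D = max(0, 0.29 + 0.42 − 1) = max(0, -0.29) = 0.00
(((D ⊗ A) ∨ ~A) ⊗ (~((A ⊗ 1) ⊗ B) ⊗ C)) ⊗ (C ⊗ D) = max(0, 0.00 + 0.00 − 1) = max(0, -1.00) = 0.00
~((((D ⊗ A) ∨ ~A) ⊗ (~((A ⊗ 1) ⊗ B) ⊗ C)) ⊗ (C ⊗ D)) = 1 − 0.00 = 1.00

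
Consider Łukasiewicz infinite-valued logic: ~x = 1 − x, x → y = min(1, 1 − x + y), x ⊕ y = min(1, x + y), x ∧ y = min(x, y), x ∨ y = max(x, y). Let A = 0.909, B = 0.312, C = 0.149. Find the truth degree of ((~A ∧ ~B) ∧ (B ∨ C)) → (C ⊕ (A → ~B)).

1.000

~A = 1 − 0.909 = 0.091
~B = 1 − 0.312 = 0.688
~A ∧ ~B = min(0.091, 0.688) = 0.091
B ∨ C = max(0.312, 0.149) = 0.312
(~A ∧ ~B) ∧ (B ∨ C) = min(0.091, 0.312) = 0.091
A → ~B = min(1, 1 − 0.909 + 0.688) = min(1, 0.779) = 0.779
C ⊕ (A → ~B) = min(1, 0.149 + 0.779) = min(1, 0.928) = 0.928
((~A ∧ ~B) ∧ (B ∨ C)) → (C ⊕ (A → ~B)) = min(1, 1 − 0.091 + 0.928) = min(1, 1.837) = 1.000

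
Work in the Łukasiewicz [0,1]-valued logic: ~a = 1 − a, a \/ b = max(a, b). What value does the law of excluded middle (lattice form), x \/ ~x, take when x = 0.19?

~x = 1 − 0.19 = 0.81
x \/ ~x = max(0.19, 0.81) = 0.81
(The value 0.81 < 1 shows this instance is not satisfied; not a Ł∞-tautology — its value is max(a, 1−a).)

0.81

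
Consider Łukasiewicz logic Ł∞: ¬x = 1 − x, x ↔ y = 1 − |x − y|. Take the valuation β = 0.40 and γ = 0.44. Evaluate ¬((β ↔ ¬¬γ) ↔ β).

¬γ = 1 − 0.44 = 0.56
¬¬γ = 1 − 0.56 = 0.44
β ↔ ¬¬γ = 1 − |0.40 − 0.44| = 1 − 0.04 = 0.96
(β ↔ ¬¬γ) ↔ β = 1 − |0.96 − 0.40| = 1 − 0.56 = 0.44
¬((β ↔ ¬¬γ) ↔ β) = 1 − 0.44 = 0.56

0.56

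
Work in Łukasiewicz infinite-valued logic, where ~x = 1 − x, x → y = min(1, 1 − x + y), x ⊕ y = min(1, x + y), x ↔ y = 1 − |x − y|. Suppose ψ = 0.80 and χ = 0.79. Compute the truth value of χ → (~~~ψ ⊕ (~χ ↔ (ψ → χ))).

~ψ = 1 − 0.80 = 0.20
~~ψ = 1 − 0.20 = 0.80
~~~ψ = 1 − 0.80 = 0.20
~χ = 1 − 0.79 = 0.21
ψ → χ = min(1, 1 − 0.80 + 0.79) = min(1, 0.99) = 0.99
~χ ↔ (ψ → χ) = 1 − |0.21 − 0.99| = 1 − 0.78 = 0.22
~~~ψ ⊕ (~χ ↔ (ψ → χ)) = min(1, 0.20 + 0.22) = min(1, 0.42) = 0.42
χ → (~~~ψ ⊕ (~χ ↔ (ψ → χ))) = min(1, 1 − 0.79 + 0.42) = min(1, 0.63) = 0.63

0.63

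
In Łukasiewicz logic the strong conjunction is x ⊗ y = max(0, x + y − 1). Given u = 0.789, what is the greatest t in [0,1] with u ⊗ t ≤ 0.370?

0.581

The residuum of the Łukasiewicz t-norm gives the supremum: min(1, 1 − 0.789 + 0.370).
1 − 0.789 + 0.370 = 0.581, so t = min(1, 0.581) = 0.581.
Check: 0.789 ⊗ 0.581 = max(0, 0.370) = 0.370 ≤ 0.370.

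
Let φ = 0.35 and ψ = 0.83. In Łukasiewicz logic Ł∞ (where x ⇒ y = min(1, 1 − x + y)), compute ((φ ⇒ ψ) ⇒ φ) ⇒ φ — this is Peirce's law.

φ ⇒ ψ = min(1, 1 − 0.35 + 0.83) = min(1, 1.48) = 1.00
(φ ⇒ ψ) ⇒ φ = min(1, 1 − 1.00 + 0.35) = min(1, 0.35) = 0.35
((φ ⇒ ψ) ⇒ φ) ⇒ φ = min(1, 1 − 0.35 + 0.35) = min(1, 1.00) = 1.00

1.00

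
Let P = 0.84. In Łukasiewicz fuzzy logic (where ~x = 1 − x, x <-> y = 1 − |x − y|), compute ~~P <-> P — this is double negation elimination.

~P = 1 − 0.84 = 0.16
~~P = 1 − 0.16 = 0.84
~~P <-> P = 1 − |0.84 − 0.84| = 1 − 0.00 = 1.00
(As expected: always 1 in Ł∞ since negation is involutive.)

1.00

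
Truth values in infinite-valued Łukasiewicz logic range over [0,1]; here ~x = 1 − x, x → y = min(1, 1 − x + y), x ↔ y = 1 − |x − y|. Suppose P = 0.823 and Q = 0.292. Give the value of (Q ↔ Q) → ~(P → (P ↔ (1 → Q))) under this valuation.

Q ↔ Q = 1 − |0.292 − 0.292| = 1 − 0.000 = 1.000
1 → Q = min(1, 1 − 1.000 + 0.292) = min(1, 0.292) = 0.292
P ↔ (1 → Q) = 1 − |0.823 − 0.292| = 1 − 0.531 = 0.469
P → (P ↔ (1 → Q)) = min(1, 1 − 0.823 + 0.469) = min(1, 0.646) = 0.646
~(P → (P ↔ (1 → Q))) = 1 − 0.646 = 0.354
(Q ↔ Q) → ~(P → (P ↔ (1 → Q))) = min(1, 1 − 1.000 + 0.354) = min(1, 0.354) = 0.354

0.354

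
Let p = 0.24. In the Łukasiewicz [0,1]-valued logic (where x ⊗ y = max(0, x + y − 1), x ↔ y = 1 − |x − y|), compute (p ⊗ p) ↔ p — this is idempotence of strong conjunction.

0.76

p ⊗ p = max(0, 0.24 + 0.24 − 1) = max(0, -0.52) = 0.00
(p ⊗ p) ↔ p = 1 − |0.00 − 0.24| = 1 − 0.24 = 0.76
(The value 0.76 < 1 shows this instance is not satisfied; fails in Ł∞ since a ⊗ a = max(0, 2a−1) ≠ a in general.)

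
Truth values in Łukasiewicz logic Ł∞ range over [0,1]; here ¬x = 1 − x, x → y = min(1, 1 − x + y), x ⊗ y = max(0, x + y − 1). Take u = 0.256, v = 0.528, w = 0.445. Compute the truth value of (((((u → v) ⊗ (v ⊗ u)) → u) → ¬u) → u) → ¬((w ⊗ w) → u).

0.488

u → v = min(1, 1 − 0.256 + 0.528) = min(1, 1.272) = 1.000
v ⊗ u = max(0, 0.528 + 0.256 − 1) = max(0, -0.216) = 0.000
(u → v) ⊗ (v ⊗ u) = max(0, 1.000 + 0.000 − 1) = max(0, 0.000) = 0.000
((u → v) ⊗ (v ⊗ u)) → u = min(1, 1 − 0.000 + 0.256) = min(1, 1.256) = 1.000
¬u = 1 − 0.256 = 0.744
(((u → v) ⊗ (v ⊗ u)) → u) → ¬u = min(1, 1 − 1.000 + 0.744) = min(1, 0.744) = 0.744
((((u → v) ⊗ (v ⊗ u)) → u) → ¬u) → u = min(1, 1 − 0.744 + 0.256) = min(1, 0.512) = 0.512
w ⊗ w = max(0, 0.445 + 0.445 − 1) = max(0, -0.110) = 0.000
(w ⊗ w) → u = min(1, 1 − 0.000 + 0.256) = min(1, 1.256) = 1.000
¬((w ⊗ w) → u) = 1 − 1.000 = 0.000
(((((u → v) ⊗ (v ⊗ u)) → u) → ¬u) → u) → ¬((w ⊗ w) → u) = min(1, 1 − 0.512 + 0.000) = min(1, 0.488) = 0.488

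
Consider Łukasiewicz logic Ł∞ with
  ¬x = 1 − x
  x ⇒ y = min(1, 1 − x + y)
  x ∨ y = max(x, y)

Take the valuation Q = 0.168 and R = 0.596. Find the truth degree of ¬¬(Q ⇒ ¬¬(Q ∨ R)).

1.000

Q ∨ R = max(0.168, 0.596) = 0.596
¬(Q ∨ R) = 1 − 0.596 = 0.404
¬¬(Q ∨ R) = 1 − 0.404 = 0.596
Q ⇒ ¬¬(Q ∨ R) = min(1, 1 − 0.168 + 0.596) = min(1, 1.428) = 1.000
¬(Q ⇒ ¬¬(Q ∨ R)) = 1 − 1.000 = 0.000
¬¬(Q ⇒ ¬¬(Q ∨ R)) = 1 − 0.000 = 1.000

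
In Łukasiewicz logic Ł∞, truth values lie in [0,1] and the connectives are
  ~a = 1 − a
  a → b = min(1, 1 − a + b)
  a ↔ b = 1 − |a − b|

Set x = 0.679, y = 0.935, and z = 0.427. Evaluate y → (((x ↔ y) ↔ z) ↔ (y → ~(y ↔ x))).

x ↔ y = 1 − |0.679 − 0.935| = 1 − 0.256 = 0.744
(x ↔ y) ↔ z = 1 − |0.744 − 0.427| = 1 − 0.317 = 0.683
y ↔ x = 1 − |0.935 − 0.679| = 1 − 0.256 = 0.744
~(y ↔ x) = 1 − 0.744 = 0.256
y → ~(y ↔ x) = min(1, 1 − 0.935 + 0.256) = min(1, 0.321) = 0.321
((x ↔ y) ↔ z) ↔ (y → ~(y ↔ x)) = 1 − |0.683 − 0.321| = 1 − 0.362 = 0.638
y → (((x ↔ y) ↔ z) ↔ (y → ~(y ↔ x))) = min(1, 1 − 0.935 + 0.638) = min(1, 0.703) = 0.703

0.703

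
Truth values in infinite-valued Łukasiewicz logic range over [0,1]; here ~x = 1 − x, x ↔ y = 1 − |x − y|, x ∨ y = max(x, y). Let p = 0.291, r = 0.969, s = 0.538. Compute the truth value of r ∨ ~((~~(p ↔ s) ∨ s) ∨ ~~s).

p ↔ s = 1 − |0.291 − 0.538| = 1 − 0.247 = 0.753
~(p ↔ s) = 1 − 0.753 = 0.247
~~(p ↔ s) = 1 − 0.247 = 0.753
~~(p ↔ s) ∨ s = max(0.753, 0.538) = 0.753
~s = 1 − 0.538 = 0.462
~~s = 1 − 0.462 = 0.538
(~~(p ↔ s) ∨ s) ∨ ~~s = max(0.753, 0.538) = 0.753
~((~~(p ↔ s) ∨ s) ∨ ~~s) = 1 − 0.753 = 0.247
r ∨ ~((~~(p ↔ s) ∨ s) ∨ ~~s) = max(0.969, 0.247) = 0.969

0.969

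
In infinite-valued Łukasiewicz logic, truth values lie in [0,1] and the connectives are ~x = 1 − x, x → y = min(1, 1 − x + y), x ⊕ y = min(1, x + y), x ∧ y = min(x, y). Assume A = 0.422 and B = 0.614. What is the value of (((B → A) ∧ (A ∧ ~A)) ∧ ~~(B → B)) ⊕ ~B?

B → A = min(1, 1 − 0.614 + 0.422) = min(1, 0.808) = 0.808
~A = 1 − 0.422 = 0.578
A ∧ ~A = min(0.422, 0.578) = 0.422
(B → A) ∧ (A ∧ ~A) = min(0.808, 0.422) = 0.422
B → B = min(1, 1 − 0.614 + 0.614) = min(1, 1.000) = 1.000
~(B → B) = 1 − 1.000 = 0.000
~~(B → B) = 1 − 0.000 = 1.000
((B → A) ∧ (A ∧ ~A)) ∧ ~~(B → B) = min(0.422, 1.000) = 0.422
~B = 1 − 0.614 = 0.386
(((B → A) ∧ (A ∧ ~A)) ∧ ~~(B → B)) ⊕ ~B = min(1, 0.422 + 0.386) = min(1, 0.808) = 0.808

0.808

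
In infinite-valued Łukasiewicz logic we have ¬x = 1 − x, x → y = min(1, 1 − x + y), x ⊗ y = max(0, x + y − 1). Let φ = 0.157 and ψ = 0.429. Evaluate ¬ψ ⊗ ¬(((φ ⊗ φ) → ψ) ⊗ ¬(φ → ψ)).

¬ψ = 1 − 0.429 = 0.571
φ ⊗ φ = max(0, 0.157 + 0.157 − 1) = max(0, -0.686) = 0.000
(φ ⊗ φ) → ψ = min(1, 1 − 0.000 + 0.429) = min(1, 1.429) = 1.000
φ → ψ = min(1, 1 − 0.157 + 0.429) = min(1, 1.272) = 1.000
¬(φ → ψ) = 1 − 1.000 = 0.000
((φ ⊗ φ) → ψ) ⊗ ¬(φ → ψ) = max(0, 1.000 + 0.000 − 1) = max(0, 0.000) = 0.000
¬(((φ ⊗ φ) → ψ) ⊗ ¬(φ → ψ)) = 1 − 0.000 = 1.000
¬ψ ⊗ ¬(((φ ⊗ φ) → ψ) ⊗ ¬(φ → ψ)) = max(0, 0.571 + 1.000 − 1) = max(0, 0.571) = 0.571

0.571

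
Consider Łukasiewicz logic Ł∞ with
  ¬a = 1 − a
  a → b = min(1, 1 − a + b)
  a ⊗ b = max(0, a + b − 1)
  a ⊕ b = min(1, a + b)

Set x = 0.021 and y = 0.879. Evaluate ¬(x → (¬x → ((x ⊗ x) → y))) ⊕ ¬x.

0.979

¬x = 1 − 0.021 = 0.979
x ⊗ x = max(0, 0.021 + 0.021 − 1) = max(0, -0.958) = 0.000
(x ⊗ x) → y = min(1, 1 − 0.000 + 0.879) = min(1, 1.879) = 1.000
¬x → ((x ⊗ x) → y) = min(1, 1 − 0.979 + 1.000) = min(1, 1.021) = 1.000
x → (¬x → ((x ⊗ x) → y)) = min(1, 1 − 0.021 + 1.000) = min(1, 1.979) = 1.000
¬(x → (¬x → ((x ⊗ x) → y))) = 1 − 1.000 = 0.000
¬(x → (¬x → ((x ⊗ x) → y))) ⊕ ¬x = min(1, 0.000 + 0.979) = min(1, 0.979) = 0.979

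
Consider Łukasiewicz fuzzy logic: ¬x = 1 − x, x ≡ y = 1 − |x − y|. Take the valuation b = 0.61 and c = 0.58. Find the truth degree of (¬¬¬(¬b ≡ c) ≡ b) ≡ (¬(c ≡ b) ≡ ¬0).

¬b = 1 − 0.61 = 0.39
¬b ≡ c = 1 − |0.39 − 0.58| = 1 − 0.19 = 0.81
¬(¬b ≡ c) = 1 − 0.81 = 0.19
¬¬(¬b ≡ c) = 1 − 0.19 = 0.81
¬¬¬(¬b ≡ c) = 1 − 0.81 = 0.19
¬¬¬(¬b ≡ c) ≡ b = 1 − |0.19 − 0.61| = 1 − 0.42 = 0.58
c ≡ b = 1 − |0.58 − 0.61| = 1 − 0.03 = 0.97
¬(c ≡ b) = 1 − 0.97 = 0.03
¬0 = 1 − 0.00 = 1.00
¬(c ≡ b) ≡ ¬0 = 1 − |0.03 − 1.00| = 1 − 0.97 = 0.03
(¬¬¬(¬b ≡ c) ≡ b) ≡ (¬(c ≡ b) ≡ ¬0) = 1 − |0.58 − 0.03| = 1 − 0.55 = 0.45

0.45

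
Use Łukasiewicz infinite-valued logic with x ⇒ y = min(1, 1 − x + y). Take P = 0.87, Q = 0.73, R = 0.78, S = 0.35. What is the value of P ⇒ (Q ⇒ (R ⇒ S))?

0.97

R ⇒ S = min(1, 1 − 0.78 + 0.35) = min(1, 0.57) = 0.57
Q ⇒ (R ⇒ S) = min(1, 1 − 0.73 + 0.57) = min(1, 0.84) = 0.84
P ⇒ (Q ⇒ (R ⇒ S)) = min(1, 1 − 0.87 + 0.84) = min(1, 0.97) = 0.97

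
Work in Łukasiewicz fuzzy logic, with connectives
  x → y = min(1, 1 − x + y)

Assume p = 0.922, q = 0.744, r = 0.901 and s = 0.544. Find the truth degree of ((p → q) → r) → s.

0.544

p → q = min(1, 1 − 0.922 + 0.744) = min(1, 0.822) = 0.822
(p → q) → r = min(1, 1 − 0.822 + 0.901) = min(1, 1.079) = 1.000
((p → q) → r) → s = min(1, 1 − 1.000 + 0.544) = min(1, 0.544) = 0.544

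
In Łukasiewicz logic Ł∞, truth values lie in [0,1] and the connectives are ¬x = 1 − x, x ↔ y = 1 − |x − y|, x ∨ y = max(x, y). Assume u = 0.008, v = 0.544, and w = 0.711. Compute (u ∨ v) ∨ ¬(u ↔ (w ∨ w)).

0.703

u ∨ v = max(0.008, 0.544) = 0.544
w ∨ w = max(0.711, 0.711) = 0.711
u ↔ (w ∨ w) = 1 − |0.008 − 0.711| = 1 − 0.703 = 0.297
¬(u ↔ (w ∨ w)) = 1 − 0.297 = 0.703
(u ∨ v) ∨ ¬(u ↔ (w ∨ w)) = max(0.544, 0.703) = 0.703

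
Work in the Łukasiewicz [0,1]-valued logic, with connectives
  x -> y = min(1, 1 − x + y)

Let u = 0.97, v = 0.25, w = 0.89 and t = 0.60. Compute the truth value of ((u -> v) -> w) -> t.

0.60

u -> v = min(1, 1 − 0.97 + 0.25) = min(1, 0.28) = 0.28
(u -> v) -> w = min(1, 1 − 0.28 + 0.89) = min(1, 1.61) = 1.00
((u -> v) -> w) -> t = min(1, 1 − 1.00 + 0.60) = min(1, 0.60) = 0.60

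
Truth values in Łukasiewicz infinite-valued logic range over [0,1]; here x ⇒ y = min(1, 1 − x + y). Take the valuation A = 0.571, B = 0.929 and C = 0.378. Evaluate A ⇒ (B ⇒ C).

0.878

B ⇒ C = min(1, 1 − 0.929 + 0.378) = min(1, 0.449) = 0.449
A ⇒ (B ⇒ C) = min(1, 1 − 0.571 + 0.449) = min(1, 0.878) = 0.878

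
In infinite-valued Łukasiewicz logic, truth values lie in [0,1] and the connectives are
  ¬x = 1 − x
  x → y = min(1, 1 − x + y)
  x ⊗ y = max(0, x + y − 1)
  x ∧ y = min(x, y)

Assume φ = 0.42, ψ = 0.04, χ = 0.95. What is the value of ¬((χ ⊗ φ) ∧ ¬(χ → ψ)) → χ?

1.00

χ ⊗ φ = max(0, 0.95 + 0.42 − 1) = max(0, 0.37) = 0.37
χ → ψ = min(1, 1 − 0.95 + 0.04) = min(1, 0.09) = 0.09
¬(χ → ψ) = 1 − 0.09 = 0.91
(χ ⊗ φ) ∧ ¬(χ → ψ) = min(0.37, 0.91) = 0.37
¬((χ ⊗ φ) ∧ ¬(χ → ψ)) = 1 − 0.37 = 0.63
¬((χ ⊗ φ) ∧ ¬(χ → ψ)) → χ = min(1, 1 − 0.63 + 0.95) = min(1, 1.32) = 1.00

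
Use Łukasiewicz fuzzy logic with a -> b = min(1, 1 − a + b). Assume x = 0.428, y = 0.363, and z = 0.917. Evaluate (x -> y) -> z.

0.982

x -> y = min(1, 1 − 0.428 + 0.363) = min(1, 0.935) = 0.935
(x -> y) -> z = min(1, 1 − 0.935 + 0.917) = min(1, 0.982) = 0.982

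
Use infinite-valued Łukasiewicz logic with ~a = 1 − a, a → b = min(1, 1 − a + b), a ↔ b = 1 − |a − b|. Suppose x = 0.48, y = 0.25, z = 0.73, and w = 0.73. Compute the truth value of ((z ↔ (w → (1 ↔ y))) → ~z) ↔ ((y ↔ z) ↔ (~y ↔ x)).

0.69

1 ↔ y = 1 − |1.00 − 0.25| = 1 − 0.75 = 0.25
w → (1 ↔ y) = min(1, 1 − 0.73 + 0.25) = min(1, 0.52) = 0.52
z ↔ (w → (1 ↔ y)) = 1 − |0.73 − 0.52| = 1 − 0.21 = 0.79
~z = 1 − 0.73 = 0.27
(z ↔ (w → (1 ↔ y))) → ~z = min(1, 1 − 0.79 + 0.27) = min(1, 0.48) = 0.48
y ↔ z = 1 − |0.25 − 0.73| = 1 − 0.48 = 0.52
~y = 1 − 0.25 = 0.75
~y ↔ x = 1 − |0.75 − 0.48| = 1 − 0.27 = 0.73
(y ↔ z) ↔ (~y ↔ x) = 1 − |0.52 − 0.73| = 1 − 0.21 = 0.79
((z ↔ (w → (1 ↔ y))) → ~z) ↔ ((y ↔ z) ↔ (~y ↔ x)) = 1 − |0.48 − 0.79| = 1 − 0.31 = 0.69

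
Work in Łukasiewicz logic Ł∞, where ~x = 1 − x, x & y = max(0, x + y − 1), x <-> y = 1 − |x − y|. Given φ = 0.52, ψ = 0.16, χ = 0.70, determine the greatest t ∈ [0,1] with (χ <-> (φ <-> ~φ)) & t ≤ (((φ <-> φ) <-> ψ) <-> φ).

0.90

~φ = 1 − 0.52 = 0.48
φ <-> ~φ = 1 − |0.52 − 0.48| = 1 − 0.04 = 0.96
χ <-> (φ <-> ~φ) = 1 − |0.70 − 0.96| = 1 − 0.26 = 0.74
So the left factor is χ <-> (φ <-> ~φ) = 0.74.
φ <-> φ = 1 − |0.52 − 0.52| = 1 − 0.00 = 1.00
(φ <-> φ) <-> ψ = 1 − |1.00 − 0.16| = 1 − 0.84 = 0.16
((φ <-> φ) <-> ψ) <-> φ = 1 − |0.16 − 0.52| = 1 − 0.36 = 0.64
So the right-hand bound is ((φ <-> φ) <-> ψ) <-> φ = 0.64.
The residuum of the Łukasiewicz t-norm gives the supremum: min(1, 1 − 0.74 + 0.64).
1 − 0.74 + 0.64 = 0.90, so t = min(1, 0.90) = 0.90.
Check: 0.74 & 0.90 = max(0, 0.64) = 0.64 ≤ 0.64.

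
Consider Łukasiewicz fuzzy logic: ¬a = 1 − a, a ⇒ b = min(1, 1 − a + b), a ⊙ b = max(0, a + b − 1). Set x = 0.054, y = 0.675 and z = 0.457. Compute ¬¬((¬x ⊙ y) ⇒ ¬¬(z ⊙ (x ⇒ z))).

¬x = 1 − 0.054 = 0.946
¬x ⊙ y = max(0, 0.946 + 0.675 − 1) = max(0, 0.621) = 0.621
x ⇒ z = min(1, 1 − 0.054 + 0.457) = min(1, 1.403) = 1.000
z ⊙ (x ⇒ z) = max(0, 0.457 + 1.000 − 1) = max(0, 0.457) = 0.457
¬(z ⊙ (x ⇒ z)) = 1 − 0.457 = 0.543
¬¬(z ⊙ (x ⇒ z)) = 1 − 0.543 = 0.457
(¬x ⊙ y) ⇒ ¬¬(z ⊙ (x ⇒ z)) = min(1, 1 − 0.621 + 0.457) = min(1, 0.836) = 0.836
¬((¬x ⊙ y) ⇒ ¬¬(z ⊙ (x ⇒ z))) = 1 − 0.836 = 0.164
¬¬((¬x ⊙ y) ⇒ ¬¬(z ⊙ (x ⇒ z))) = 1 − 0.164 = 0.836

0.836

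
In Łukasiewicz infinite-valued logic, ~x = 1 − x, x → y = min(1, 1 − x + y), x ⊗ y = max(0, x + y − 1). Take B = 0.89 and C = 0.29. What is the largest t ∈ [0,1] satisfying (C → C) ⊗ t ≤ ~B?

C → C = min(1, 1 − 0.29 + 0.29) = min(1, 1.00) = 1.00
So the left factor is C → C = 1.00.
~B = 1 − 0.89 = 0.11
So the right-hand bound is ~B = 0.11.
The residuum of the Łukasiewicz t-norm gives the supremum: min(1, 1 − 1.00 + 0.11).
1 − 1.00 + 0.11 = 0.11, so t = min(1, 0.11) = 0.11.
Check: 1.00 ⊗ 0.11 = max(0, 0.11) = 0.11 ≤ 0.11.

0.11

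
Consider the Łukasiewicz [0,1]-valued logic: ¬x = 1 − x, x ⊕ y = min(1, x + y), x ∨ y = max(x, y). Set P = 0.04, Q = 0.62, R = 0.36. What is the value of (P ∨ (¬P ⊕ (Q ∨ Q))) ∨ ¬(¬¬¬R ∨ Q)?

¬P = 1 − 0.04 = 0.96
Q ∨ Q = max(0.62, 0.62) = 0.62
¬P ⊕ (Q ∨ Q) = min(1, 0.96 + 0.62) = min(1, 1.58) = 1.00
P ∨ (¬P ⊕ (Q ∨ Q)) = max(0.04, 1.00) = 1.00
¬R = 1 − 0.36 = 0.64
¬¬R = 1 − 0.64 = 0.36
¬¬¬R = 1 − 0.36 = 0.64
¬¬¬R ∨ Q = max(0.64, 0.62) = 0.64
¬(¬¬¬R ∨ Q) = 1 − 0.64 = 0.36
(P ∨ (¬P ⊕ (Q ∨ Q))) ∨ ¬(¬¬¬R ∨ Q) = max(1.00, 0.36) = 1.00

1.00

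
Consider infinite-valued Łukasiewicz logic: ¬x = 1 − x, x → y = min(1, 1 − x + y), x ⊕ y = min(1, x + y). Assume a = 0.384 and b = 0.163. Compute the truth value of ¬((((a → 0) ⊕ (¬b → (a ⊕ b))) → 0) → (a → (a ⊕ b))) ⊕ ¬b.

0.837

a → 0 = min(1, 1 − 0.384 + 0.000) = min(1, 0.616) = 0.616
¬b = 1 − 0.163 = 0.837
a ⊕ b = min(1, 0.384 + 0.163) = min(1, 0.547) = 0.547
¬b → (a ⊕ b) = min(1, 1 − 0.837 + 0.547) = min(1, 0.710) = 0.710
(a → 0) ⊕ (¬b → (a ⊕ b)) = min(1, 0.616 + 0.710) = min(1, 1.326) = 1.000
((a → 0) ⊕ (¬b → (a ⊕ b))) → 0 = min(1, 1 − 1.000 + 0.000) = min(1, 0.000) = 0.000
a → (a ⊕ b) = min(1, 1 − 0.384 + 0.547) = min(1, 1.163) = 1.000
(((a → 0) ⊕ (¬b → (a ⊕ b))) → 0) → (a → (a ⊕ b)) = min(1, 1 − 0.000 + 1.000) = min(1, 2.000) = 1.000
¬((((a → 0) ⊕ (¬b → (a ⊕ b))) → 0) → (a → (a ⊕ b))) = 1 − 1.000 = 0.000
¬((((a → 0) ⊕ (¬b → (a ⊕ b))) → 0) → (a → (a ⊕ b))) ⊕ ¬b = min(1, 0.000 + 0.837) = min(1, 0.837) = 0.837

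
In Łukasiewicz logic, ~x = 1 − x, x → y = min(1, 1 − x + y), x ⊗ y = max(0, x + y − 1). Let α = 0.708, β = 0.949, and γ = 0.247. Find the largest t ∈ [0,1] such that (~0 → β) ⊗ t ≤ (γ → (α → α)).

1.000

~0 = 1 − 0.000 = 1.000
~0 → β = min(1, 1 − 1.000 + 0.949) = min(1, 0.949) = 0.949
So the left factor is ~0 → β = 0.949.
α → α = min(1, 1 − 0.708 + 0.708) = min(1, 1.000) = 1.000
γ → (α → α) = min(1, 1 − 0.247 + 1.000) = min(1, 1.753) = 1.000
So the right-hand bound is γ → (α → α) = 1.000.
The residuum of the Łukasiewicz t-norm gives the supremum: min(1, 1 − 0.949 + 1.000).
1 − 0.949 + 1.000 = 1.051, so t = min(1, 1.051) = 1.000.
Check: 0.949 ⊗ 1.000 = max(0, 0.949) = 0.949 ≤ 1.000.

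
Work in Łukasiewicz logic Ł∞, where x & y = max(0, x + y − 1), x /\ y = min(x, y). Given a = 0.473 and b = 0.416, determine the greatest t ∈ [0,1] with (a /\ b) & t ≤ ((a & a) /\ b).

0.584

a /\ b = min(0.473, 0.416) = 0.416
So the left factor is a /\ b = 0.416.
a & a = max(0, 0.473 + 0.473 − 1) = max(0, -0.054) = 0.000
(a & a) /\ b = min(0.000, 0.416) = 0.000
So the right-hand bound is (a & a) /\ b = 0.000.
The residuum of the Łukasiewicz t-norm gives the supremum: min(1, 1 − 0.416 + 0.000).
1 − 0.416 + 0.000 = 0.584, so t = min(1, 0.584) = 0.584.
Check: 0.416 & 0.584 = max(0, 0.000) = 0.000 ≤ 0.000.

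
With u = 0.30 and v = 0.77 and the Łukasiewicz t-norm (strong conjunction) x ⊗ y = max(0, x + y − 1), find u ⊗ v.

u ⊗ v = max(0, 0.30 + 0.77 − 1) = max(0, 0.07) = 0.07
For comparison, the Gödel (minimum) t-norm min(x, y) would give 0.30.

0.07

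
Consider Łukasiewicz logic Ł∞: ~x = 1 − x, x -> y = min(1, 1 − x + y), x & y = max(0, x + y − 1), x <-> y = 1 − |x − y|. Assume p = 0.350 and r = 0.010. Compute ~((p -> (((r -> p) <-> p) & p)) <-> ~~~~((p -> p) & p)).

0.300

r -> p = min(1, 1 − 0.010 + 0.350) = min(1, 1.340) = 1.000
(r -> p) <-> p = 1 − |1.000 − 0.350| = 1 − 0.650 = 0.350
((r -> p) <-> p) & p = max(0, 0.350 + 0.350 − 1) = max(0, -0.300) = 0.000
p -> (((r -> p) <-> p) & p) = min(1, 1 − 0.350 + 0.000) = min(1, 0.650) = 0.650
p -> p = min(1, 1 − 0.350 + 0.350) = min(1, 1.000) = 1.000
(p -> p) & p = max(0, 1.000 + 0.350 − 1) = max(0, 0.350) = 0.350
~((p -> p) & p) = 1 − 0.350 = 0.650
~~((p -> p) & p) = 1 − 0.650 = 0.350
~~~((p -> p) & p) = 1 − 0.350 = 0.650
~~~~((p -> p) & p) = 1 − 0.650 = 0.350
(p -> (((r -> p) <-> p) & p)) <-> ~~~~((p -> p) & p) = 1 − |0.650 − 0.350| = 1 − 0.300 = 0.700
~((p -> (((r -> p) <-> p) & p)) <-> ~~~~((p -> p) & p)) = 1 − 0.700 = 0.300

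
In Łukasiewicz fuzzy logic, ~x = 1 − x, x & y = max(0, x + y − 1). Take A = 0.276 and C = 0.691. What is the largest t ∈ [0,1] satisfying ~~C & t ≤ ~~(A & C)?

0.309

~C = 1 − 0.691 = 0.309
~~C = 1 − 0.309 = 0.691
So the left factor is ~~C = 0.691.
A & C = max(0, 0.276 + 0.691 − 1) = max(0, -0.033) = 0.000
~(A & C) = 1 − 0.000 = 1.000
~~(A & C) = 1 − 1.000 = 0.000
So the right-hand bound is ~~(A & C) = 0.000.
The residuum of the Łukasiewicz t-norm gives the supremum: min(1, 1 − 0.691 + 0.000).
1 − 0.691 + 0.000 = 0.309, so t = min(1, 0.309) = 0.309.
Check: 0.691 & 0.309 = max(0, 0.000) = 0.000 ≤ 0.000.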